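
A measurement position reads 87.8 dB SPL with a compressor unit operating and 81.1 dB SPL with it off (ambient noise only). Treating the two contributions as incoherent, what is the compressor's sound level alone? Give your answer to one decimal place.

Remove the background by subtracting linear intensities:
L_src = 10·log₁₀(10^(87.8/10) − 10^(81.1/10)) = 10·log₁₀(473700000) = 86.8 dB SPL.

86.8 dB SPL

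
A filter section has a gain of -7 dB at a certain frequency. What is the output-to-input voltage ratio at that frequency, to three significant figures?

Voltage ratio = 10^(dB/20).
10^(-7/20) = 10^(-0.3500) = 0.447.

0.447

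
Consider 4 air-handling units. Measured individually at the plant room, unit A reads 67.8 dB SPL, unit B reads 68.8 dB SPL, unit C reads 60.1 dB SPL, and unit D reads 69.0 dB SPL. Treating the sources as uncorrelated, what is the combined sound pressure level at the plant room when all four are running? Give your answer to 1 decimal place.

73.5 dB SPL

Incoherent sources sum as intensities:
L_total = 10·log₁₀(10^(67.8/10) + 10^(68.8/10) + 10^(60.1/10) + 10^(69.0/10)) = 10·log₁₀(22580000) = 73.5 dB SPL.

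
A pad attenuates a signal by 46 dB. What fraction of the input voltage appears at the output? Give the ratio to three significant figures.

Voltage ratio = 10^(dB/20).
10^(-46/20) = 10^(-2.300) = 0.00501.

0.00501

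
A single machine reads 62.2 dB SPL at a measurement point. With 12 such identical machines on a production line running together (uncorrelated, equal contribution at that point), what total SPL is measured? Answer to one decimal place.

73.0 dB SPL

12 equal incoherent sources raise the level by 10·log₁₀(12) = 10.79 dB.
L_total = 62.2 + 10.79 = 73.0 dB SPL.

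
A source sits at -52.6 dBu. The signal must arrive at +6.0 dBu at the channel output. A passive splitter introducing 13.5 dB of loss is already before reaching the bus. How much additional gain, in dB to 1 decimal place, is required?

72.1 dB

The required make-up gain is the shortfall in the dB sum.
G = +6.0 − (-52.6) + 13.5 = 72.1 dB.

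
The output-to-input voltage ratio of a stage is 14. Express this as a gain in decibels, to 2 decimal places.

22.92 dB

Voltage is an amplitude quantity, so gain = 20·log₁₀(V_out/V_in).
20·log₁₀(14) = 22.92 dB.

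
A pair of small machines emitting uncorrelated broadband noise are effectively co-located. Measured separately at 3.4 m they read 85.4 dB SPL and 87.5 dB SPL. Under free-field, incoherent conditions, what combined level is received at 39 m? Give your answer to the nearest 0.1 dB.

Combined at 3.4 m: 10·log₁₀(10^(85.4/10)+10^(87.5/10)) = 89.59 dB SPL.
Then apply −20·log₁₀(39/3.4) = -21.19 dB → 68.4 dB SPL.

68.4 dB SPL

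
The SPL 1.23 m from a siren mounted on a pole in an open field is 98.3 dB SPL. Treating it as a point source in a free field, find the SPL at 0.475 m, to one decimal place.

For a point source in a free field, ΔL = −20·log₁₀(d₂/d₁).
ΔL = −20·log₁₀(0.475/1.23) = 8.26 dB, so L₂ = 98.3 + (8.26) = 106.6 dB SPL.

106.6 dB SPL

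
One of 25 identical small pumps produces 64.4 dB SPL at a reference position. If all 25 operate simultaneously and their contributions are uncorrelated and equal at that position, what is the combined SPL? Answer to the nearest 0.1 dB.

25 equal incoherent sources raise the level by 10·log₁₀(25) = 13.98 dB.
L_total = 64.4 + 13.98 = 78.4 dB SPL.

78.4 dB SPL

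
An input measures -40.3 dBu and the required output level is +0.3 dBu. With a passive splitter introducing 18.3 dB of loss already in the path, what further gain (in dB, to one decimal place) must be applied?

The required make-up gain is the shortfall in the dB sum.
G = +0.3 − (-40.3) + 18.3 = 58.9 dB.

58.9 dB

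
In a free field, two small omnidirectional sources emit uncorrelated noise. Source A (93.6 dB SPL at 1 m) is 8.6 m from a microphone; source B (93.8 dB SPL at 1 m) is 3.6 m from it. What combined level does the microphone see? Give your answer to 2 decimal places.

83.35 dB SPL

At the listener: L_A = 93.6 − 20·log₁₀(8.6) = 74.910 dB; L_B = 93.8 − 20·log₁₀(3.6) = 82.674 dB.
Combined: 10·log₁₀(10^(74.910/10)+10^(82.674/10)) = 83.35 dB SPL.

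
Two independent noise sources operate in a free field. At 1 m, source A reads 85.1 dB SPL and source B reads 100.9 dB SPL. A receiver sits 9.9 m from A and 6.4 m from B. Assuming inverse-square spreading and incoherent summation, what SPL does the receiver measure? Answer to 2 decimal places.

84.82 dB SPL

At the listener: L_A = 85.1 − 20·log₁₀(9.9) = 65.187 dB; L_B = 100.9 − 20·log₁₀(6.4) = 84.776 dB.
Combined: 10·log₁₀(10^(65.187/10)+10^(84.776/10)) = 84.82 dB SPL.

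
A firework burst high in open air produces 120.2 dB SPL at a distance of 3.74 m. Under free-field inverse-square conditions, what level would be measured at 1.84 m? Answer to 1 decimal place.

Inverse-square spreading gives ΔL = −20·log₁₀(d₂/d₁).
ΔL = −20·log₁₀(1.84/3.74) = 6.16 dB, so L₂ = 120.2 + (6.16) = 126.4 dB SPL.

126.4 dB SPL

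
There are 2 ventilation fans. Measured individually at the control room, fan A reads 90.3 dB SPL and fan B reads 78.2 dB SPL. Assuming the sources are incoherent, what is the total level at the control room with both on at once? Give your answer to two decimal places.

90.56 dB SPL

Incoherent sources sum as intensities:
L_total = 10·log₁₀(10^(90.3/10) + 10^(78.2/10)) = 10·log₁₀(1138000000) = 90.56 dB SPL.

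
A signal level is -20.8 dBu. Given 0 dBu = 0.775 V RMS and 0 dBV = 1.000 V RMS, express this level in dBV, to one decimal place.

-23.0 dBV

The offset between the scales is 20·log₁₀(0.775/1.000) = −2.214 dB.
So dBV = -20.8 − 2.214 = -23.0 dBV.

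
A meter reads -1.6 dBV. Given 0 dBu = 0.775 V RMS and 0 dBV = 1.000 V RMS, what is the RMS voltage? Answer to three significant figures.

0.832 V

V = 1.000 V × 10^(-1.6/20).
= 1.000 × 0.8318 = 0.832 V.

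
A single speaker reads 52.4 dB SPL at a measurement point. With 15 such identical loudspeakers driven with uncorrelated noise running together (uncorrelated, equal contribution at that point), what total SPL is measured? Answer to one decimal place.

15 equal incoherent sources raise the level by 10·log₁₀(15) = 11.76 dB.
L_total = 52.4 + 11.76 = 64.2 dB SPL.

64.2 dB SPL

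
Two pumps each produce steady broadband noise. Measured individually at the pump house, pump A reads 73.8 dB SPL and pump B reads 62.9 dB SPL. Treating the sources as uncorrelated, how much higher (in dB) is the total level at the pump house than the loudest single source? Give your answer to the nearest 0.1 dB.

0.3 dB

Add the sources as powers (linear), then convert back to dB:
L_total = 10·log₁₀(10^(73.8/10) + 10^(62.9/10)) = 74.14 dB SPL.
Excess over the loudest (73.8 dB): 74.14 − 73.8 = 0.3 dB.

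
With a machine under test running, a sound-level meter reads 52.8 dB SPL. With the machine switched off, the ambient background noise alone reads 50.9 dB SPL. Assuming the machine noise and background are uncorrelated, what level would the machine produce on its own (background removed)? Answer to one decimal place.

48.3 dB SPL

Background correction is a power subtraction:
L_src = 10·log₁₀(10^(52.8/10) − 10^(50.9/10)) = 10·log₁₀(67520) = 48.3 dB SPL.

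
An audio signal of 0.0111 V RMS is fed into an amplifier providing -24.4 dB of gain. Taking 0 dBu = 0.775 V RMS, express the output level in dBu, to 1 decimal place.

Input level: 20·log₁₀(0.0111/0.775) = -36.88 dBu.
Output: -36.88 − 24.4 = -61.3 dBu.

-61.3 dBu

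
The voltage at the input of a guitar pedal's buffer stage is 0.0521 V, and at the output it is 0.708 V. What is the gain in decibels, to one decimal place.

Voltage is an amplitude quantity, so gain = 20·log₁₀(V_out/V_in).
20·log₁₀(0.708/0.0521) = 20·log₁₀(13.59) = 22.7 dB.

22.7 dB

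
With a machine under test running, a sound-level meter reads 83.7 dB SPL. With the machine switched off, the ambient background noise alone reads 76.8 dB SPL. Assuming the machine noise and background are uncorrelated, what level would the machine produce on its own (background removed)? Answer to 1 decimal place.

82.7 dB SPL

Background correction is a power subtraction:
L_src = 10·log₁₀(10^(83.7/10) − 10^(76.8/10)) = 10·log₁₀(186600000) = 82.7 dB SPL.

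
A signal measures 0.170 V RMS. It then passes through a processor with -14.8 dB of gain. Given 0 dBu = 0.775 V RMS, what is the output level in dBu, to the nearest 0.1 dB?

Input level: 20·log₁₀(0.170/0.775) = -13.18 dBu.
Output: -13.18 − 14.8 = -28.0 dBu.

-28.0 dBu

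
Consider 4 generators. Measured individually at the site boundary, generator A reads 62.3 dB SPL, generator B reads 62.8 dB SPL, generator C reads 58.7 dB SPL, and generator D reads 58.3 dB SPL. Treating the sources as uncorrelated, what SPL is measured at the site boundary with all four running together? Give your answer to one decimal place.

67.0 dB SPL

Add the sources as powers (linear), then convert back to dB:
L_total = 10·log₁₀(10^(62.3/10) + 10^(62.8/10) + 10^(58.7/10) + 10^(58.3/10)) = 10·log₁₀(5021000) = 67.0 dB SPL.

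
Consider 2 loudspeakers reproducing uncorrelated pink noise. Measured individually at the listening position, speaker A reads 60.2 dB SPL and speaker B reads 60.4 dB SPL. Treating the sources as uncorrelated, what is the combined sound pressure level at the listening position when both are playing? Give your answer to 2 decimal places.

Incoherent sources sum as intensities:
L_total = 10·log₁₀(10^(60.2/10) + 10^(60.4/10)) = 10·log₁₀(2144000) = 63.31 dB SPL.

63.31 dB SPL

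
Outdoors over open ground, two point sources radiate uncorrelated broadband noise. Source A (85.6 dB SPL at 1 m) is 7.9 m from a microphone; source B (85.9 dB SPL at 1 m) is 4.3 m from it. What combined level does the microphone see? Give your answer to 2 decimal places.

74.29 dB SPL

At the listener: L_A = 85.6 − 20·log₁₀(7.9) = 67.647 dB; L_B = 85.9 − 20·log₁₀(4.3) = 73.231 dB.
Combined: 10·log₁₀(10^(67.647/10)+10^(73.231/10)) = 74.29 dB SPL.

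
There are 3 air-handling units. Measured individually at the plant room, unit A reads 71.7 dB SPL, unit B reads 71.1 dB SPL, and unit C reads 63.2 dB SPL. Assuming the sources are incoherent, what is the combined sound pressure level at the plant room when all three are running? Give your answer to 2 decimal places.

Incoherent sources sum as intensities:
L_total = 10·log₁₀(10^(71.7/10) + 10^(71.1/10) + 10^(63.2/10)) = 10·log₁₀(29760000) = 74.74 dB SPL.

74.74 dB SPL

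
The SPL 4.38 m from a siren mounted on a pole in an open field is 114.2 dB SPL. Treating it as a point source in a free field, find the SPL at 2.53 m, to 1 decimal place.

119.0 dB SPL

Free-field point source: level drops by 20·log₁₀ of the distance ratio.
ΔL = −20·log₁₀(2.53/4.38) = 4.77 dB, so L₂ = 114.2 + (4.77) = 119.0 dB SPL.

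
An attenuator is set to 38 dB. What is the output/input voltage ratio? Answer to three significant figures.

Voltage ratio = 10^(dB/20).
10^(-38/20) = 10^(-1.900) = 0.0126.

0.0126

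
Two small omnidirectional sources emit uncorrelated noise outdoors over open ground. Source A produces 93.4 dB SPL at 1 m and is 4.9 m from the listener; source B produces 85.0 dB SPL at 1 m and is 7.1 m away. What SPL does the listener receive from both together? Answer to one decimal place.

At the listener: L_A = 93.4 − 20·log₁₀(4.9) = 79.60 dB; L_B = 85.0 − 20·log₁₀(7.1) = 67.97 dB.
Combined: 10·log₁₀(10^(79.60/10)+10^(67.97/10)) = 79.9 dB SPL.

79.9 dB SPL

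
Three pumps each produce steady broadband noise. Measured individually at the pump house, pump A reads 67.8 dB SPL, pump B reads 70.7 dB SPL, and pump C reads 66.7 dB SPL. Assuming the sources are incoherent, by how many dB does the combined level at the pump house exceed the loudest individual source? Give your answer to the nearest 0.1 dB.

Add the sources as powers (linear), then convert back to dB:
L_total = 10·log₁₀(10^(67.8/10) + 10^(70.7/10) + 10^(66.7/10)) = 73.51 dB SPL.
Excess over the loudest (70.7 dB): 73.51 − 70.7 = 2.8 dB.

2.8 dB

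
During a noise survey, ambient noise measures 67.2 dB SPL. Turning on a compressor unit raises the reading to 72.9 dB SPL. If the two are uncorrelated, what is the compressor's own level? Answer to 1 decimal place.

Remove the background by subtracting linear intensities:
L_src = 10·log₁₀(10^(72.9/10) − 10^(67.2/10)) = 10·log₁₀(14250000) = 71.5 dB SPL.

71.5 dB SPL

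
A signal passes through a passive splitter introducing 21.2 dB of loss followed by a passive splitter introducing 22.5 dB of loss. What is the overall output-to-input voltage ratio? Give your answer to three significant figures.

Net gain = (−21.2) + (−22.5) = -43.7 dB.
Voltage ratio = 10^(-43.7/20) = 0.00653.

0.00653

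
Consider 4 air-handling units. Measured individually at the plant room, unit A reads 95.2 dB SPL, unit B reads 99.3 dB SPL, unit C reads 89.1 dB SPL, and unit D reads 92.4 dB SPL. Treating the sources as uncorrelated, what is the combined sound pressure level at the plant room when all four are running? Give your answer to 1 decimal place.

101.6 dB SPL

Add the sources as powers (linear), then convert back to dB:
L_total = 10·log₁₀(10^(95.2/10) + 10^(99.3/10) + 10^(89.1/10) + 10^(92.4/10)) = 10·log₁₀(14373000000) = 101.6 dB SPL.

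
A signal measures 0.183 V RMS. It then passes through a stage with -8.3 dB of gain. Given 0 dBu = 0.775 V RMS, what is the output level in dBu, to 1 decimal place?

Input level: 20·log₁₀(0.183/0.775) = -12.54 dBu.
Output: -12.54 − 8.3 = -20.8 dBu.

-20.8 dBu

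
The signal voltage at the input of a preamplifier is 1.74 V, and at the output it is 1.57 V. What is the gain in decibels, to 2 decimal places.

-0.89 dB

For a voltage ratio, dB = 20·log₁₀(V₂/V₁).
20·log₁₀(1.57/1.74) = 20·log₁₀(0.9023) = -0.89 dB.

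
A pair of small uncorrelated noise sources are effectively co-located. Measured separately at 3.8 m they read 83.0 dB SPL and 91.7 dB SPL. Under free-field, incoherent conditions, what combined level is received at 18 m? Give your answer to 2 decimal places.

Combined at 3.8 m: 10·log₁₀(10^(83.0/10)+10^(91.7/10)) = 92.250 dB SPL.
Then apply −20·log₁₀(18/3.8) = -13.510 dB → 78.74 dB SPL.

78.74 dB SPL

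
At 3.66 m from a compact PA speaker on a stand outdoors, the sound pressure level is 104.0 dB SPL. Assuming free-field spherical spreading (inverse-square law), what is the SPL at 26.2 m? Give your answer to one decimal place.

86.9 dB SPL

Inverse-square spreading gives ΔL = −20·log₁₀(d₂/d₁).
ΔL = −20·log₁₀(26.2/3.66) = -17.10 dB, so L₂ = 104.0 + (-17.10) = 86.9 dB SPL.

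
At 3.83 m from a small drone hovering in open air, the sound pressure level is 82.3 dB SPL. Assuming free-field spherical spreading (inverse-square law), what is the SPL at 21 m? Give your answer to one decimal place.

67.5 dB SPL

For a point source in a free field, ΔL = −20·log₁₀(d₂/d₁).
ΔL = −20·log₁₀(21/3.83) = -14.78 dB, so L₂ = 82.3 + (-14.78) = 67.5 dB SPL.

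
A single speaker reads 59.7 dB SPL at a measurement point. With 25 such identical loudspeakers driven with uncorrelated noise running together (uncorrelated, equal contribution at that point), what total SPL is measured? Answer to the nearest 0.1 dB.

73.7 dB SPL

25 equal incoherent sources raise the level by 10·log₁₀(25) = 13.98 dB.
L_total = 59.7 + 13.98 = 73.7 dB SPL.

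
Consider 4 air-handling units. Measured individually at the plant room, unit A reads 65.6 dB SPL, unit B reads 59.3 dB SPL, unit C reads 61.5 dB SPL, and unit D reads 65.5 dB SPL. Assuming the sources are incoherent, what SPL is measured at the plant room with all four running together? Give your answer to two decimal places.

Add the sources as powers (linear), then convert back to dB:
L_total = 10·log₁₀(10^(65.6/10) + 10^(59.3/10) + 10^(61.5/10) + 10^(65.5/10)) = 10·log₁₀(9443000) = 69.75 dB SPL.

69.75 dB SPL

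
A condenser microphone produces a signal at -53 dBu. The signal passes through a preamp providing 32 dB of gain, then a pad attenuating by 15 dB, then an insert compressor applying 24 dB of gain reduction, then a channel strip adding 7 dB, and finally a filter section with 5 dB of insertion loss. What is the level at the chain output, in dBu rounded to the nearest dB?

-58 dBu

In dB, series stages simply add:
-53 + 32 − 15 − 24 + 7 − 5 = -58 dBu.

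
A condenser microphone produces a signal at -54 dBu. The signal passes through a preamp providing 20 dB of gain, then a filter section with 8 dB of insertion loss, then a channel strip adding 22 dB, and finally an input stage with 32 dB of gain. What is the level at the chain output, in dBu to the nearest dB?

Gain stages sum in dB:
-54 + 20 − 8 + 22 + 32 = +12 dBu.

+12 dBu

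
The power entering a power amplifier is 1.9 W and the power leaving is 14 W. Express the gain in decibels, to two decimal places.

Power is a power quantity, so gain = 10·log₁₀(P_out/P_in).
10·log₁₀(14/1.9) = 10·log₁₀(7.368) = 8.67 dB.

8.67 dB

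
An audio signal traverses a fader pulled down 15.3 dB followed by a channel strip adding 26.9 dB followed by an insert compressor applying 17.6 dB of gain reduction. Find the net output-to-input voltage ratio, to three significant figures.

Net gain = (−15.3) + 26.9 + (−17.6) = -6.0 dB.
Voltage ratio = 10^(-6.0/20) = 0.501.

0.501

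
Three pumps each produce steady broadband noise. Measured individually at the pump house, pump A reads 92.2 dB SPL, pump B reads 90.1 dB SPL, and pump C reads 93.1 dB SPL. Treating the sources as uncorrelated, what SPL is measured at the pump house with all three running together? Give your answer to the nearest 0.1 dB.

Incoherent sources sum as intensities:
L_total = 10·log₁₀(10^(92.2/10) + 10^(90.1/10) + 10^(93.1/10)) = 10·log₁₀(4725000000) = 96.7 dB SPL.

96.7 dB SPL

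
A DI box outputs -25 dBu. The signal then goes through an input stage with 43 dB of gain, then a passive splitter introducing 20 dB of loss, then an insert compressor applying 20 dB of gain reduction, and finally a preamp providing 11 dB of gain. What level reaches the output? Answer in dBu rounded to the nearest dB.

Gain stages sum in dB:
-25 + 43 − 20 − 20 + 11 = -11 dBu.

-11 dBu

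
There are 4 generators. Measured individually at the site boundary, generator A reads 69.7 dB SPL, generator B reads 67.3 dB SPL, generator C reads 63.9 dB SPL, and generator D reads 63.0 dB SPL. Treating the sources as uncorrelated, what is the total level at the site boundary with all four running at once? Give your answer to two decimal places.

Uncorrelated sources add in intensity (power), not in dB.
L_total = 10·log₁₀(10^(69.7/10) + 10^(67.3/10) + 10^(63.9/10) + 10^(63.0/10)) = 10·log₁₀(19150000) = 72.82 dB SPL.

72.82 dB SPL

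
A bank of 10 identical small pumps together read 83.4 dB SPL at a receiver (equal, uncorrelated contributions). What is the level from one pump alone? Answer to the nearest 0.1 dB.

10 equal incoherent sources add 10·log₁₀(10) = 10.00 dB over one source.
L_one = 83.4 − 10.00 = 73.4 dB SPL.

73.4 dB SPL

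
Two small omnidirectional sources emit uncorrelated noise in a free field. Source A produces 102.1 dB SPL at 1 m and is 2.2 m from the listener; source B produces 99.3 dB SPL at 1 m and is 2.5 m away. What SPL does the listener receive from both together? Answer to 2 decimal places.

96.73 dB SPL

At the listener: L_A = 102.1 − 20·log₁₀(2.2) = 95.252 dB; L_B = 99.3 − 20·log₁₀(2.5) = 91.341 dB.
Combined: 10·log₁₀(10^(95.252/10)+10^(91.341/10)) = 96.73 dB SPL.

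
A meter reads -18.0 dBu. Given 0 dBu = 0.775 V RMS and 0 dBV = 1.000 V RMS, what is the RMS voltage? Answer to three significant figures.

V = 0.775 V × 10^(-18.0/20).
= 0.775 × 0.1259 = 0.0976 V.

0.0976 V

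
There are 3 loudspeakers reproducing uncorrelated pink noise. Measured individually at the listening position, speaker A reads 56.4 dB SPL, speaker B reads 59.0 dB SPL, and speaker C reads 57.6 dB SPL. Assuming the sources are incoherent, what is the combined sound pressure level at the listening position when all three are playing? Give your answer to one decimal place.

Add the sources as powers (linear), then convert back to dB:
L_total = 10·log₁₀(10^(56.4/10) + 10^(59.0/10) + 10^(57.6/10)) = 10·log₁₀(1806000) = 62.6 dB SPL.

62.6 dB SPL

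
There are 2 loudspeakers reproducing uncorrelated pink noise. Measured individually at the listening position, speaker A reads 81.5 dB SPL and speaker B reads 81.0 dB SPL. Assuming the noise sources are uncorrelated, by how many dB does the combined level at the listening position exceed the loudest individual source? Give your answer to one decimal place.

2.8 dB

Incoherent sources sum as intensities:
L_total = 10·log₁₀(10^(81.5/10) + 10^(81.0/10)) = 84.27 dB SPL.
Excess over the loudest (81.5 dB): 84.27 − 81.5 = 2.8 dB.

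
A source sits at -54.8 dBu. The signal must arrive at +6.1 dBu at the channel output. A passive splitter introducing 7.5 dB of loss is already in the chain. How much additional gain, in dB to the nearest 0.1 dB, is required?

68.4 dB

The required make-up gain is the shortfall in the dB sum.
G = +6.1 − (-54.8) + 7.5 = 68.4 dB.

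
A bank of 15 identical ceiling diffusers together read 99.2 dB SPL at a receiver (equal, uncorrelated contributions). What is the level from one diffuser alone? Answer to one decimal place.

15 equal incoherent sources add 10·log₁₀(15) = 11.76 dB over one source.
L_one = 99.2 − 11.76 = 87.4 dB SPL.

87.4 dB SPL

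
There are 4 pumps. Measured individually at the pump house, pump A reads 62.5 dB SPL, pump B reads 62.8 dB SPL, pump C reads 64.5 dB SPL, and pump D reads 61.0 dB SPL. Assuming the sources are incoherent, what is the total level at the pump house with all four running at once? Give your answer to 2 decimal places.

Uncorrelated sources add in intensity (power), not in dB.
L_total = 10·log₁₀(10^(62.5/10) + 10^(62.8/10) + 10^(64.5/10) + 10^(61.0/10)) = 10·log₁₀(7761000) = 68.90 dB SPL.

68.90 dB SPL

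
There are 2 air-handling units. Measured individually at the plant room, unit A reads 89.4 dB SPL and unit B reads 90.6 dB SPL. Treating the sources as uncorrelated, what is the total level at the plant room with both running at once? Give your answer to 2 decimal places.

Incoherent sources sum as intensities:
L_total = 10·log₁₀(10^(89.4/10) + 10^(90.6/10)) = 10·log₁₀(2019000000) = 93.05 dB SPL.

93.05 dB SPL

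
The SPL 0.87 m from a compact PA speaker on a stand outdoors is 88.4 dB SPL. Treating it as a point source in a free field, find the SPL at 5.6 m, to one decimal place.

Inverse-square spreading gives ΔL = −20·log₁₀(d₂/d₁).
ΔL = −20·log₁₀(5.6/0.87) = -16.17 dB, so L₂ = 88.4 + (-16.17) = 72.2 dB SPL.

72.2 dB SPL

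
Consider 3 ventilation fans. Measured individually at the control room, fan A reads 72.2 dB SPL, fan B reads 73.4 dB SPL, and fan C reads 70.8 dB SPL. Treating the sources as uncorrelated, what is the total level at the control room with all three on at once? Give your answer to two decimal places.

Uncorrelated sources add in intensity (power), not in dB.
L_total = 10·log₁₀(10^(72.2/10) + 10^(73.4/10) + 10^(70.8/10)) = 10·log₁₀(50500000) = 77.03 dB SPL.

77.03 dB SPL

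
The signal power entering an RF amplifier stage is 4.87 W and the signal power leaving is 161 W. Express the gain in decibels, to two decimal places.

Power ratio → dB uses the 10·log₁₀ form:
10·log₁₀(161/4.87) = 10·log₁₀(33.06) = 15.19 dB.

15.19 dB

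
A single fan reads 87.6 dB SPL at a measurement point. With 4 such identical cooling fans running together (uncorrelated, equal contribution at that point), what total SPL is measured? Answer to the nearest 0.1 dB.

93.6 dB SPL

4 equal incoherent sources raise the level by 10·log₁₀(4) = 6.02 dB.
L_total = 87.6 + 6.02 = 93.6 dB SPL.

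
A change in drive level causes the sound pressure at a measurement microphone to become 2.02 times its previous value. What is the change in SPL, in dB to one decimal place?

6.1 dB

SPL change from a pressure ratio uses the 20·log₁₀ form:
20·log₁₀(2.02) = 6.1 dB.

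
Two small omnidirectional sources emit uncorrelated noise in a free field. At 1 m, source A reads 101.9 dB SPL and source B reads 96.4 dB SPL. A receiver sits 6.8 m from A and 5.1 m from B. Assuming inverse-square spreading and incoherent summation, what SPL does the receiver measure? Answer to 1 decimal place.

87.0 dB SPL

At the listener: L_A = 101.9 − 20·log₁₀(6.8) = 85.25 dB; L_B = 96.4 − 20·log₁₀(5.1) = 82.25 dB.
Combined: 10·log₁₀(10^(85.25/10)+10^(82.25/10)) = 87.0 dB SPL.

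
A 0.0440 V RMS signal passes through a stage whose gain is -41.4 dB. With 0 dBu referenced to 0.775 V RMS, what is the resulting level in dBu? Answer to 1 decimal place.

-66.3 dBu

Input level: 20·log₁₀(0.0440/0.775) = -24.92 dBu.
Output: -24.92 − 41.4 = -66.3 dBu.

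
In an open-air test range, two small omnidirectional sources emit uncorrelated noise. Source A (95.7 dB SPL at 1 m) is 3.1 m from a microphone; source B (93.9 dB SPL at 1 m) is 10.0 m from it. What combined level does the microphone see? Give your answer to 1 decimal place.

86.1 dB SPL

At the listener: L_A = 95.7 − 20·log₁₀(3.1) = 85.87 dB; L_B = 93.9 − 20·log₁₀(10.0) = 73.90 dB.
Combined: 10·log₁₀(10^(85.87/10)+10^(73.90/10)) = 86.1 dB SPL.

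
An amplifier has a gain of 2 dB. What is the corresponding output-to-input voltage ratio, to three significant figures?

Voltage ratio = 10^(dB/20).
10^(2/20) = 10^(0.1000) = 1.26.

1.26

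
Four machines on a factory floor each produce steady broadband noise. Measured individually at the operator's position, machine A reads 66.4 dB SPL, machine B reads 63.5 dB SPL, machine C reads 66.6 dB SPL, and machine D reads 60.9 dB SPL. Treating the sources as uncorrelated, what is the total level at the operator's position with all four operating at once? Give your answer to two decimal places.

70.94 dB SPL

Incoherent sources sum as intensities:
L_total = 10·log₁₀(10^(66.4/10) + 10^(63.5/10) + 10^(66.6/10) + 10^(60.9/10)) = 10·log₁₀(12410000) = 70.94 dB SPL.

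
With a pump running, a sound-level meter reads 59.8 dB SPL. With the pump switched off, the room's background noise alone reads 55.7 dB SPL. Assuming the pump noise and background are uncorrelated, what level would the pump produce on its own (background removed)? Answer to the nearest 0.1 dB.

Subtract intensities: L_src = 10·log₁₀(10^(L_total/10) − 10^(L_bg/10)).
L_src = 10·log₁₀(10^(59.8/10) − 10^(55.7/10)) = 10·log₁₀(583500) = 57.7 dB SPL.

57.7 dB SPL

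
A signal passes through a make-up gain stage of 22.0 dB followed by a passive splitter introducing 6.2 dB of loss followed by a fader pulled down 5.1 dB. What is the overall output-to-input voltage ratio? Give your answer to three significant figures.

Net gain = 22.0 + (−6.2) + (−5.1) = 10.7 dB.
Voltage ratio = 10^(10.7/20) = 3.43.

3.43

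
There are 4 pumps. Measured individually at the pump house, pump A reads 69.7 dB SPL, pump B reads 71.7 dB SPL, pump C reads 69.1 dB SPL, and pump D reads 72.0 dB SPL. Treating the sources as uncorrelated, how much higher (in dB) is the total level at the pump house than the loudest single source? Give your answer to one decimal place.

4.8 dB

Incoherent sources sum as intensities:
L_total = 10·log₁₀(10^(69.7/10) + 10^(71.7/10) + 10^(69.1/10) + 10^(72.0/10)) = 76.82 dB SPL.
Excess over the loudest (72.0 dB): 76.82 − 72.0 = 4.8 dB.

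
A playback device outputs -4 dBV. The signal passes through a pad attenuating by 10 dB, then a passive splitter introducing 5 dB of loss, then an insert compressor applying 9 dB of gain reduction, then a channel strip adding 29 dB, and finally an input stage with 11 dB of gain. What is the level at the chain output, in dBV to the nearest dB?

In dB, series stages simply add:
-4 − 10 − 5 − 9 + 29 + 11 = +12 dBV.

+12 dBV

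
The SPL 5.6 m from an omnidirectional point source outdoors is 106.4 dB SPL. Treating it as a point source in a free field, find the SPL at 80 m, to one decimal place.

Inverse-square spreading gives ΔL = −20·log₁₀(d₂/d₁).
ΔL = −20·log₁₀(80/5.6) = -23.10 dB, so L₂ = 106.4 + (-23.10) = 83.3 dB SPL.

83.3 dB SPL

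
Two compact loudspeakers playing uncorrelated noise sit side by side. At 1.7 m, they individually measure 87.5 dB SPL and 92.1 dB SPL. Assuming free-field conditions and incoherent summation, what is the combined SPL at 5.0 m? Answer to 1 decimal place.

Combined at 1.7 m: 10·log₁₀(10^(87.5/10)+10^(92.1/10)) = 93.39 dB SPL.
Then apply −20·log₁₀(5.0/1.7) = -9.37 dB → 84.0 dB SPL.

84.0 dB SPL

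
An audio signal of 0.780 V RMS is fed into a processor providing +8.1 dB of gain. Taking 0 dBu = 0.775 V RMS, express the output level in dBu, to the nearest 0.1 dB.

Input level: 20·log₁₀(0.780/0.775) = 0.06 dBu.
Output: 0.06 + 8.1 = +8.2 dBu.

+8.2 dBu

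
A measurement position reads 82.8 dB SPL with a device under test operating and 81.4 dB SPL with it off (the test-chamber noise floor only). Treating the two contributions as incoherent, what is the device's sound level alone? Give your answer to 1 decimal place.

Remove the background by subtracting linear intensities:
L_src = 10·log₁₀(10^(82.8/10) − 10^(81.4/10)) = 10·log₁₀(52510000) = 77.2 dB SPL.

77.2 dB SPL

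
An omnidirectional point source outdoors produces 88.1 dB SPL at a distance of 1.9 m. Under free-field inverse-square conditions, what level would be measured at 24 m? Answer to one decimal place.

Inverse-square spreading gives ΔL = −20·log₁₀(d₂/d₁).
ΔL = −20·log₁₀(24/1.9) = -22.03 dB, so L₂ = 88.1 + (-22.03) = 66.1 dB SPL.

66.1 dB SPL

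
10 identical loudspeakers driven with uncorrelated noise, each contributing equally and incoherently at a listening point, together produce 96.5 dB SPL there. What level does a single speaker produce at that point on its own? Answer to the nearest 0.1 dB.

10 equal incoherent sources add 10·log₁₀(10) = 10.00 dB over one source.
L_one = 96.5 − 10.00 = 86.5 dB SPL.

86.5 dB SPL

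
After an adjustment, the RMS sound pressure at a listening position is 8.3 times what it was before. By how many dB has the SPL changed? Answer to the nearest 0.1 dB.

Sound pressure is an amplitude quantity: ΔL = 20·log₁₀(p₂/p₁).
20·log₁₀(8.3) = 18.4 dB.

18.4 dB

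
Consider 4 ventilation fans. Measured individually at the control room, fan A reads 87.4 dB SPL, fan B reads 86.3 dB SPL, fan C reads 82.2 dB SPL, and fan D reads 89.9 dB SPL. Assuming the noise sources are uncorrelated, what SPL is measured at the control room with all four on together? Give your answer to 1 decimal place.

Add the sources as powers (linear), then convert back to dB:
L_total = 10·log₁₀(10^(87.4/10) + 10^(86.3/10) + 10^(82.2/10) + 10^(89.9/10)) = 10·log₁₀(2119000000) = 93.3 dB SPL.

93.3 dB SPL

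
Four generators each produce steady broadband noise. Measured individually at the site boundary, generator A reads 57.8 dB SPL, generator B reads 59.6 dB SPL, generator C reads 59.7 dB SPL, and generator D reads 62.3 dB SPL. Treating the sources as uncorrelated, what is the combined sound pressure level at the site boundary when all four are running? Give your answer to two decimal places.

66.18 dB SPL

Add the sources as powers (linear), then convert back to dB:
L_total = 10·log₁₀(10^(57.8/10) + 10^(59.6/10) + 10^(59.7/10) + 10^(62.3/10)) = 10·log₁₀(4146000) = 66.18 dB SPL.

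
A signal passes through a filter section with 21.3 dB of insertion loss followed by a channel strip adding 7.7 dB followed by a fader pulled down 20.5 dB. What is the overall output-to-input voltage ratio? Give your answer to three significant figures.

0.0197

Net gain = (−21.3) + 7.7 + (−20.5) = -34.1 dB.
Voltage ratio = 10^(-34.1/20) = 0.0197.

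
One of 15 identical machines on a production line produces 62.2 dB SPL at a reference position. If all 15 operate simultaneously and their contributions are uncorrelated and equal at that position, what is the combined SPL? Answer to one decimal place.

74.0 dB SPL

15 equal incoherent sources raise the level by 10·log₁₀(15) = 11.76 dB.
L_total = 62.2 + 11.76 = 74.0 dB SPL.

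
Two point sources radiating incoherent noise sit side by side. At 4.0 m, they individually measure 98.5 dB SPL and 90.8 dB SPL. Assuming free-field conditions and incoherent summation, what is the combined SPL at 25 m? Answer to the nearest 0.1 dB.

Combined at 4.0 m: 10·log₁₀(10^(98.5/10)+10^(90.8/10)) = 99.18 dB SPL.
Then apply −20·log₁₀(25/4.0) = -15.92 dB → 83.3 dB SPL.

83.3 dB SPL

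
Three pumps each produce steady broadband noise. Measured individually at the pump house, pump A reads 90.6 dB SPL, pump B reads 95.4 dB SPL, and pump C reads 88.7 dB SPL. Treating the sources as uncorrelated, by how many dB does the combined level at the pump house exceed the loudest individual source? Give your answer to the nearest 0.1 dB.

1.9 dB

Uncorrelated sources add in intensity (power), not in dB.
L_total = 10·log₁₀(10^(90.6/10) + 10^(95.4/10) + 10^(88.7/10)) = 97.29 dB SPL.
Excess over the loudest (95.4 dB): 97.29 − 95.4 = 1.9 dB.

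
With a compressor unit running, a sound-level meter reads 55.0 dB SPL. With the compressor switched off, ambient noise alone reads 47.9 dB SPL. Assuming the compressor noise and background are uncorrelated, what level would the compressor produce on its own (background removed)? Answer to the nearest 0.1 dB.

54.1 dB SPL

Remove the background by subtracting linear intensities:
L_src = 10·log₁₀(10^(55.0/10) − 10^(47.9/10)) = 10·log₁₀(254600) = 54.1 dB SPL.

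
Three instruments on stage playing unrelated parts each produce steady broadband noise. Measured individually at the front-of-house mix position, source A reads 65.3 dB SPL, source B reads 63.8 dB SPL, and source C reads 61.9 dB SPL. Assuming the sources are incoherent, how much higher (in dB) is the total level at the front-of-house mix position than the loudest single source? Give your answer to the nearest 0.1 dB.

3.4 dB

Incoherent sources sum as intensities:
L_total = 10·log₁₀(10^(65.3/10) + 10^(63.8/10) + 10^(61.9/10)) = 68.65 dB SPL.
Excess over the loudest (65.3 dB): 68.65 − 65.3 = 3.4 dB.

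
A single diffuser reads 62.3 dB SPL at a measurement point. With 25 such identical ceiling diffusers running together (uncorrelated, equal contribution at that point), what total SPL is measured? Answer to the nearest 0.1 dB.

25 equal incoherent sources raise the level by 10·log₁₀(25) = 13.98 dB.
L_total = 62.3 + 13.98 = 76.3 dB SPL.

76.3 dB SPL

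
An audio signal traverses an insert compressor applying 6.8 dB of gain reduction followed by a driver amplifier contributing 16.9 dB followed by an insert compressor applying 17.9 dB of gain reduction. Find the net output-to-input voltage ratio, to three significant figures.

0.407

Net gain = (−6.8) + 16.9 + (−17.9) = -7.8 dB.
Voltage ratio = 10^(-7.8/20) = 0.407.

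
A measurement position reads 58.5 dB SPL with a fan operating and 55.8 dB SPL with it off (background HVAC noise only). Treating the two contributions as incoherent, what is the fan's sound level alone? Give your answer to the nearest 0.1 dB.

Background correction is a power subtraction:
L_src = 10·log₁₀(10^(58.5/10) − 10^(55.8/10)) = 10·log₁₀(327800) = 55.2 dB SPL.

55.2 dB SPL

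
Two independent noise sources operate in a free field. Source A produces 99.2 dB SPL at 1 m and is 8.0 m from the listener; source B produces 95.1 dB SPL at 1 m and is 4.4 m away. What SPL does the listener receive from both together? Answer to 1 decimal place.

84.7 dB SPL

At the listener: L_A = 99.2 − 20·log₁₀(8.0) = 81.14 dB; L_B = 95.1 − 20·log₁₀(4.4) = 82.23 dB.
Combined: 10·log₁₀(10^(81.14/10)+10^(82.23/10)) = 84.7 dB SPL.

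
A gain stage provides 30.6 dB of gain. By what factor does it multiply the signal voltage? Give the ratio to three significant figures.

Voltage ratio = 10^(dB/20).
10^(30.6/20) = 10^(1.530) = 33.9.

33.9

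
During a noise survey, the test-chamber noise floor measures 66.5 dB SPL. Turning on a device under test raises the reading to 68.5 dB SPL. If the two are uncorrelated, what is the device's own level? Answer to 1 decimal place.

64.2 dB SPL

Subtract intensities: L_src = 10·log₁₀(10^(L_total/10) − 10^(L_bg/10)).
L_src = 10·log₁₀(10^(68.5/10) − 10^(66.5/10)) = 10·log₁₀(2613000) = 64.2 dB SPL.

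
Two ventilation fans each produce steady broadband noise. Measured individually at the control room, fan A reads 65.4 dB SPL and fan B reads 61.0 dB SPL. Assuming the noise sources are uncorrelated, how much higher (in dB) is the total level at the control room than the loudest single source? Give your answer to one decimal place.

1.3 dB

Uncorrelated sources add in intensity (power), not in dB.
L_total = 10·log₁₀(10^(65.4/10) + 10^(61.0/10)) = 66.75 dB SPL.
Excess over the loudest (65.4 dB): 66.75 − 65.4 = 1.3 dB.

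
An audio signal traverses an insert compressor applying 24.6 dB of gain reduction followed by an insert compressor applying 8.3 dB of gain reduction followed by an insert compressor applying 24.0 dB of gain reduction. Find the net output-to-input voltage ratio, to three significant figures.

Net gain = (−24.6) + (−8.3) + (−24.0) = -56.9 dB.
Voltage ratio = 10^(-56.9/20) = 0.00143.

0.00143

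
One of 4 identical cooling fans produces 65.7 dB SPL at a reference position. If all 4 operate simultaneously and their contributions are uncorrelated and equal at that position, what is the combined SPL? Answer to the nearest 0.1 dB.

4 equal incoherent sources raise the level by 10·log₁₀(4) = 6.02 dB.
L_total = 65.7 + 6.02 = 71.7 dB SPL.

71.7 dB SPL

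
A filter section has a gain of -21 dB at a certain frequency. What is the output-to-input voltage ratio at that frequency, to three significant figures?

0.0891

Voltage ratio = 10^(dB/20).
10^(-21/20) = 10^(-1.050) = 0.0891.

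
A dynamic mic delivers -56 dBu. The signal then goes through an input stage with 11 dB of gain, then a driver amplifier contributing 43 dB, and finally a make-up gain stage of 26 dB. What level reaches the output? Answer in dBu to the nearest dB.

+24 dBu

In dB, series stages simply add:
-56 + 11 + 43 + 26 = +24 dBu.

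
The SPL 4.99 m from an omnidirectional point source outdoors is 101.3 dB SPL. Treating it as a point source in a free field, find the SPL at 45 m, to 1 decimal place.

Inverse-square spreading gives ΔL = −20·log₁₀(d₂/d₁).
ΔL = −20·log₁₀(45/4.99) = -19.10 dB, so L₂ = 101.3 + (-19.10) = 82.2 dB SPL.

82.2 dB SPL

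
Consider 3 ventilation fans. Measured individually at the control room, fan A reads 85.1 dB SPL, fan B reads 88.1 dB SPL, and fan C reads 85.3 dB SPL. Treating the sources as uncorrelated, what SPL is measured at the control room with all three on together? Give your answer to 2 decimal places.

91.17 dB SPL

Add the sources as powers (linear), then convert back to dB:
L_total = 10·log₁₀(10^(85.1/10) + 10^(88.1/10) + 10^(85.3/10)) = 10·log₁₀(1308000000) = 91.17 dB SPL.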